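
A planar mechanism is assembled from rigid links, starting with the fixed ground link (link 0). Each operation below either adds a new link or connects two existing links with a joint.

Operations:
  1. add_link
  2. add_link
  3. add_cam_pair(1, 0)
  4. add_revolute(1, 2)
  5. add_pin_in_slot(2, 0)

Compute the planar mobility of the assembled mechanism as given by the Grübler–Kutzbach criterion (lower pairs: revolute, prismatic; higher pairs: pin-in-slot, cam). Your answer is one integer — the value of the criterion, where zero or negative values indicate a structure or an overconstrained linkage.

M = 2

L=1 J1=0 J2=0
add link → L=2 J1=0 J2=0
add link → L=3 J1=0 J2=0
C@1,0 dof=2 J2 → L=3 J1=0 J2=1
R@1,2 dof=1 J1 → L=3 J1=1 J2=1
PS@2,0 dof=2 J2 → L=3 J1=1 J2=2
M=3(L−1)−2J1−J2=3·2−2·1−2=2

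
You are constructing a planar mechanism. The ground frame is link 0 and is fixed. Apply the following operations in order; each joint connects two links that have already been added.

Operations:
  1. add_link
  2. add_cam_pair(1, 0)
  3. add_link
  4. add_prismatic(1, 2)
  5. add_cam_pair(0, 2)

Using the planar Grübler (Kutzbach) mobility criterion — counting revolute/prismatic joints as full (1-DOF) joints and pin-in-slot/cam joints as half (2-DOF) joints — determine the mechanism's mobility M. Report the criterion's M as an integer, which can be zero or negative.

link 0 = ground. State L|J1|J2 = 1|0|0
+link1  2|0|0
C(1,0) f=2→J2  2|0|1
+link2  3|0|1
P(1,2) f=1→J1  3|1|1
C(0,2) f=2→J2  3|1|2
M = 3(3−1)−2·1−2 = 6−2−2 = 2

M = 2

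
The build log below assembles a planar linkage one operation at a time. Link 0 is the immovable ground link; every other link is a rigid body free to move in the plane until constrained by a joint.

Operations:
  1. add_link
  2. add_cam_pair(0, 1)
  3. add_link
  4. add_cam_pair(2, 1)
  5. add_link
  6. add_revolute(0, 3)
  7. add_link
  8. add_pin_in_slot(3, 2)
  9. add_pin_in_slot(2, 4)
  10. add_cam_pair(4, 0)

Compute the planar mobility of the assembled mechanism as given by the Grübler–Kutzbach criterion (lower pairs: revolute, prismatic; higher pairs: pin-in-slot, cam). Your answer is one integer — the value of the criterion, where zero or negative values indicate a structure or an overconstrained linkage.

M = 5

L=1 J1=0 J2=0
add link → L=2 J1=0 J2=0
C@0,1 dof=2 J2 → L=2 J1=0 J2=1
add link → L=3 J1=0 J2=1
C@2,1 dof=2 J2 → L=3 J1=0 J2=2
add link → L=4 J1=0 J2=2
R@0,3 dof=1 J1 → L=4 J1=1 J2=2
add link → L=5 J1=1 J2=2
PS@3,2 dof=2 J2 → L=5 J1=1 J2=3
PS@2,4 dof=2 J2 → L=5 J1=1 J2=4
C@4,0 dof=2 J2 → L=5 J1=1 J2=5
M=3(L−1)−2J1−J2=3·4−2·1−5=5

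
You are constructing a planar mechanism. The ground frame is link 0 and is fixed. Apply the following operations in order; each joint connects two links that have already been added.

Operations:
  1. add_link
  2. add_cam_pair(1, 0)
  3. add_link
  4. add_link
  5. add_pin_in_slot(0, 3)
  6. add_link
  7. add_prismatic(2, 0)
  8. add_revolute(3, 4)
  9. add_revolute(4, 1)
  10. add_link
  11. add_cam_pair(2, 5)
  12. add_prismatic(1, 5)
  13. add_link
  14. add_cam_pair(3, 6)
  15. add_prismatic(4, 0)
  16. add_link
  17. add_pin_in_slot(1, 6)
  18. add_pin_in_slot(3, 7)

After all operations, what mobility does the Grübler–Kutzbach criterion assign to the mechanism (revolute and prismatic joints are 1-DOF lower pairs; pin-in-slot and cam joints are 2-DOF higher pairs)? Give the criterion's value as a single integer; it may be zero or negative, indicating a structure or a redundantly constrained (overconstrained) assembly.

M = 5

link 0 = ground. State L|J1|J2 = 1|0|0
+link1  2|0|0
C(1,0) f=2→J2  2|0|1
+link2  3|0|1
+link3  4|0|1
PS(0,3) f=2→J2  4|0|2
+link4  5|0|2
P(2,0) f=1→J1  5|1|2
R(3,4) f=1→J1  5|2|2
R(4,1) f=1→J1  5|3|2
+link5  6|3|2
C(2,5) f=2→J2  6|3|3
P(1,5) f=1→J1  6|4|3
+link6  7|4|3
C(3,6) f=2→J2  7|4|4
P(4,0) f=1→J1  7|5|4
+link7  8|5|4
PS(1,6) f=2→J2  8|5|5
PS(3,7) f=2→J2  8|5|6
M = 3(8−1)−2·5−6 = 21−10−6 = 5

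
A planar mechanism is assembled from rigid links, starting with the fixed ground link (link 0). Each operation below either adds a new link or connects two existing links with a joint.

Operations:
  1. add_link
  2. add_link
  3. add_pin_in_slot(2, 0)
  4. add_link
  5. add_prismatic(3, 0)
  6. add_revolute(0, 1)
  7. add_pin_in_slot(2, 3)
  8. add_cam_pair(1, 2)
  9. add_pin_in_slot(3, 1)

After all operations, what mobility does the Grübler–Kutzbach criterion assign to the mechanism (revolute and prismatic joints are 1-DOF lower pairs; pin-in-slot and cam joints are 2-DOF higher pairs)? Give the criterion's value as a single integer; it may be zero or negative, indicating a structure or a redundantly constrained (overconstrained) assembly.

link 0 = ground. State L|J1|J2 = 1|0|0
+link1  2|0|0
+link2  3|0|0
PS(2,0) f=2→J2  3|0|1
+link3  4|0|1
P(3,0) f=1→J1  4|1|1
R(0,1) f=1→J1  4|2|1
PS(2,3) f=2→J2  4|2|2
C(1,2) f=2→J2  4|2|3
PS(3,1) f=2→J2  4|2|4
M = 3(4−1)−2·2−4 = 9−4−4 = 1

M = 1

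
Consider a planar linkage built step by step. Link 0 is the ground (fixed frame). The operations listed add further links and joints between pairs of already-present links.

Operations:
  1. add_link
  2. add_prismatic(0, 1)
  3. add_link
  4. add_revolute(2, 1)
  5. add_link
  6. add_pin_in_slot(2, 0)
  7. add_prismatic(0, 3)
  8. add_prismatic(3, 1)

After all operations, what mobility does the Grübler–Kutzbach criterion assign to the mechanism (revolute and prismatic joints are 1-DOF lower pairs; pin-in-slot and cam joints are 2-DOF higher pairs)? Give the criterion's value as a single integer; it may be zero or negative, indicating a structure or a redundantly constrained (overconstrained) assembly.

(L,J1,J2)=(1,0,0); link0 fixed
link1: (2,0,0)
P 0-1 [J1]: (2,1,0)
link2: (3,1,0)
R 2-1 [J1]: (3,2,0)
link3: (4,2,0)
PS 2-0 [J2]: (4,2,1)
P 0-3 [J1]: (4,3,1)
P 3-1 [J1]: (4,4,1)
Grübler: 3·3 − 2·4 − 1 = 0

M = 0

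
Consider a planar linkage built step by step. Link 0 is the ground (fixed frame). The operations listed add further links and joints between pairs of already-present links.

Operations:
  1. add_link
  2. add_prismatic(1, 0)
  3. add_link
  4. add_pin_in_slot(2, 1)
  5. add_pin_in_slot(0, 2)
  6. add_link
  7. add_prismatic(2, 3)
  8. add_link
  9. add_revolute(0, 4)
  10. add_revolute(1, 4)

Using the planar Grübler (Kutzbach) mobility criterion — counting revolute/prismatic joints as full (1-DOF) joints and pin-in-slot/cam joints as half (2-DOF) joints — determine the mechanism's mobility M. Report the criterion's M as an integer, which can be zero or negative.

M = 2

ground; <1,0,0>
#1 <2,0,0>
P:1↔0 J1 <2,1,0>
#2 <3,1,0>
PS:2↔1 J2 <3,1,1>
PS:0↔2 J2 <3,1,2>
#3 <4,1,2>
P:2↔3 J1 <4,2,2>
#4 <5,2,2>
R:0↔4 J1 <5,3,2>
R:1↔4 J1 <5,4,2>
3×4 − 2×4 − 1×2 = 2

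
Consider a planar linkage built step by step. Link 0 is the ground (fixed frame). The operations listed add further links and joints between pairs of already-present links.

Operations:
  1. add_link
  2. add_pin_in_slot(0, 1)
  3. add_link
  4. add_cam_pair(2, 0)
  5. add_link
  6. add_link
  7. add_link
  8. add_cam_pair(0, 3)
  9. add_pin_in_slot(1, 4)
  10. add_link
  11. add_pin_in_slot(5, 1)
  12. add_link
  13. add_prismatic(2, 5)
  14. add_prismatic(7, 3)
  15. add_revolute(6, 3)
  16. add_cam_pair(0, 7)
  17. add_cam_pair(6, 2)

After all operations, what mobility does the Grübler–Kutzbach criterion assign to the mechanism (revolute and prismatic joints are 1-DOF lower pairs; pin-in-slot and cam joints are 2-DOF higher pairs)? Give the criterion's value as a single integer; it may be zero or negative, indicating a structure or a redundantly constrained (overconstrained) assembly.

ground; <1,0,0>
#1 <2,0,0>
PS:0↔1 J2 <2,0,1>
#2 <3,0,1>
C:2↔0 J2 <3,0,2>
#3 <4,0,2>
#4 <5,0,2>
#5 <6,0,2>
C:0↔3 J2 <6,0,3>
PS:1↔4 J2 <6,0,4>
#6 <7,0,4>
PS:5↔1 J2 <7,0,5>
#7 <8,0,5>
P:2↔5 J1 <8,1,5>
P:7↔3 J1 <8,2,5>
R:6↔3 J1 <8,3,5>
C:0↔7 J2 <8,3,6>
C:6↔2 J2 <8,3,7>
3×7 − 2×3 − 1×7 = 8

M = 8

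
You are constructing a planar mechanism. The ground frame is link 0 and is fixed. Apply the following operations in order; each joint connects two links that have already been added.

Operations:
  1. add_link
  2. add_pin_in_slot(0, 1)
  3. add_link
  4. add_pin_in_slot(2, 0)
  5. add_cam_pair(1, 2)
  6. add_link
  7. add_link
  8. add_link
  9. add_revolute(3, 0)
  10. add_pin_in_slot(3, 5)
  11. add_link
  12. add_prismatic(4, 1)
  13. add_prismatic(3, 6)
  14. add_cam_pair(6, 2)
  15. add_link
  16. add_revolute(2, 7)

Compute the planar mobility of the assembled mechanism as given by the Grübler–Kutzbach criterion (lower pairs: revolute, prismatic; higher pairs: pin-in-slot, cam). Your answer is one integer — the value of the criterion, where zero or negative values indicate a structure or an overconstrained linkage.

M = 8

(L,J1,J2)=(1,0,0); link0 fixed
link1: (2,0,0)
PS 0-1 [J2]: (2,0,1)
link2: (3,0,1)
PS 2-0 [J2]: (3,0,2)
C 1-2 [J2]: (3,0,3)
link3: (4,0,3)
link4: (5,0,3)
link5: (6,0,3)
R 3-0 [J1]: (6,1,3)
PS 3-5 [J2]: (6,1,4)
link6: (7,1,4)
P 4-1 [J1]: (7,2,4)
P 3-6 [J1]: (7,3,4)
C 6-2 [J2]: (7,3,5)
link7: (8,3,5)
R 2-7 [J1]: (8,4,5)
Grübler: 3·7 − 2·4 − 5 = 8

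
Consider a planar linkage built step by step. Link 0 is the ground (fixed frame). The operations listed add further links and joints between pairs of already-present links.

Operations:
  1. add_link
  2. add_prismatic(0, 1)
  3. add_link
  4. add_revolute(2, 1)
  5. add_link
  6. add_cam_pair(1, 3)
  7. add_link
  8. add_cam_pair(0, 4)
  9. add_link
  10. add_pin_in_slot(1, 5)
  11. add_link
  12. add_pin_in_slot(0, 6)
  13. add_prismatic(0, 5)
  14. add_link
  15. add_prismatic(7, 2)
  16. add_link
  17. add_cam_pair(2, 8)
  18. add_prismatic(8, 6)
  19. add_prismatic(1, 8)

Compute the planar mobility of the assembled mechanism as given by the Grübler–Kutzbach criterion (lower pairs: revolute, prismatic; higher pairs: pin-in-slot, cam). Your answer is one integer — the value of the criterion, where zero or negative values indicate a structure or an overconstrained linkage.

M = 7

link 0 = ground. State L|J1|J2 = 1|0|0
+link1  2|0|0
P(0,1) f=1→J1  2|1|0
+link2  3|1|0
R(2,1) f=1→J1  3|2|0
+link3  4|2|0
C(1,3) f=2→J2  4|2|1
+link4  5|2|1
C(0,4) f=2→J2  5|2|2
+link5  6|2|2
PS(1,5) f=2→J2  6|2|3
+link6  7|2|3
PS(0,6) f=2→J2  7|2|4
P(0,5) f=1→J1  7|3|4
+link7  8|3|4
P(7,2) f=1→J1  8|4|4
+link8  9|4|4
C(2,8) f=2→J2  9|4|5
P(8,6) f=1→J1  9|5|5
P(1,8) f=1→J1  9|6|5
M = 3(9−1)−2·6−5 = 24−12−5 = 7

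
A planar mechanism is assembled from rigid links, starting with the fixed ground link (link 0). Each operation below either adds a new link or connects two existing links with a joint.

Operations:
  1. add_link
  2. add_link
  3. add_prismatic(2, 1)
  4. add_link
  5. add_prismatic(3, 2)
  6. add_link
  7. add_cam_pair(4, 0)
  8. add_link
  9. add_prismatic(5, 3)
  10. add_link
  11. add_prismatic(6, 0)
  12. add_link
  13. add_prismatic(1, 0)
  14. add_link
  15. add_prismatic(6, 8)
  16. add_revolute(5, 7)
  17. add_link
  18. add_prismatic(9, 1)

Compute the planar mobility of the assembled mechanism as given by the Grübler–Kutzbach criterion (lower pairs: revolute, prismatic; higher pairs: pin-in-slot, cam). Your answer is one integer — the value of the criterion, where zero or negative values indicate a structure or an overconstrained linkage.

link 0 = ground. State L|J1|J2 = 1|0|0
+link1  2|0|0
+link2  3|0|0
P(2,1) f=1→J1  3|1|0
+link3  4|1|0
P(3,2) f=1→J1  4|2|0
+link4  5|2|0
C(4,0) f=2→J2  5|2|1
+link5  6|2|1
P(5,3) f=1→J1  6|3|1
+link6  7|3|1
P(6,0) f=1→J1  7|4|1
+link7  8|4|1
P(1,0) f=1→J1  8|5|1
+link8  9|5|1
P(6,8) f=1→J1  9|6|1
R(5,7) f=1→J1  9|7|1
+link9  10|7|1
P(9,1) f=1→J1  10|8|1
M = 3(10−1)−2·8−1 = 27−16−1 = 10

M = 10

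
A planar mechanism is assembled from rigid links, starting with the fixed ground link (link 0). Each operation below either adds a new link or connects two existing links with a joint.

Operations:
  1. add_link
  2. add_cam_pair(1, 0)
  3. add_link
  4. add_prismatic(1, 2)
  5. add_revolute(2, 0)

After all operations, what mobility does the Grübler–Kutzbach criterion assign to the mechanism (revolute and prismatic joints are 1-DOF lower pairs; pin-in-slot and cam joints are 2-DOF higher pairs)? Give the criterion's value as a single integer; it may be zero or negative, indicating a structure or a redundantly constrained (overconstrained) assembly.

M = 1

[1;0;0] (link 0 is ground)
L+ [2;0;0]
C(1,0)∈J2 [2;0;1]
L+ [3;0;1]
P(1,2)∈J1 [3;1;1]
R(2,0)∈J1 [3;2;1]
mobility = 6 − 4 − 1 = 1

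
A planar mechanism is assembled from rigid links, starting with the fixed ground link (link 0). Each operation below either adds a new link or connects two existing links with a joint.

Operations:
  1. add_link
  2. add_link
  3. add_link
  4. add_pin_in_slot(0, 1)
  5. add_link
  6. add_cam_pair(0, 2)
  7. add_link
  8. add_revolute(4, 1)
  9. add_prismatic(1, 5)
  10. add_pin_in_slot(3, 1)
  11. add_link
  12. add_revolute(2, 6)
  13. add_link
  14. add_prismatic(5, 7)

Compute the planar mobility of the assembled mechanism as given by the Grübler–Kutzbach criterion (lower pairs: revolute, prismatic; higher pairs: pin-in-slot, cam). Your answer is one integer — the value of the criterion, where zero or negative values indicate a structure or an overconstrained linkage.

M = 10

ground; <1,0,0>
#1 <2,0,0>
#2 <3,0,0>
#3 <4,0,0>
PS:0↔1 J2 <4,0,1>
#4 <5,0,1>
C:0↔2 J2 <5,0,2>
#5 <6,0,2>
R:4↔1 J1 <6,1,2>
P:1↔5 J1 <6,2,2>
PS:3↔1 J2 <6,2,3>
#6 <7,2,3>
R:2↔6 J1 <7,3,3>
#7 <8,3,3>
P:5↔7 J1 <8,4,3>
3×7 − 2×4 − 1×3 = 10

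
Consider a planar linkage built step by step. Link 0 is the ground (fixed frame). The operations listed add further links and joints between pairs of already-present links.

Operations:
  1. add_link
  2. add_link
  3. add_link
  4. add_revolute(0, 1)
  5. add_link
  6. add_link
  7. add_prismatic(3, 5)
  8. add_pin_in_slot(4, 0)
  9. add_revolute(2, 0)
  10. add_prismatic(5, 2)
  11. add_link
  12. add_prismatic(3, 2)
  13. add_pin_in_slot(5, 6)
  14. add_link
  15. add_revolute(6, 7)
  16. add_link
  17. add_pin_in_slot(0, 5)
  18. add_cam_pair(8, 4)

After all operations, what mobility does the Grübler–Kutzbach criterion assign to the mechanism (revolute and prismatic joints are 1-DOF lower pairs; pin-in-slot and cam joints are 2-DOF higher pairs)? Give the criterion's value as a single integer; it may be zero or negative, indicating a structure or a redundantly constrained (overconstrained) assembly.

M = 8

[1;0;0] (link 0 is ground)
L+ [2;0;0]
L+ [3;0;0]
L+ [4;0;0]
R(0,1)∈J1 [4;1;0]
L+ [5;1;0]
L+ [6;1;0]
P(3,5)∈J1 [6;2;0]
PS(4,0)∈J2 [6;2;1]
R(2,0)∈J1 [6;3;1]
P(5,2)∈J1 [6;4;1]
L+ [7;4;1]
P(3,2)∈J1 [7;5;1]
PS(5,6)∈J2 [7;5;2]
L+ [8;5;2]
R(6,7)∈J1 [8;6;2]
L+ [9;6;2]
PS(0,5)∈J2 [9;6;3]
C(8,4)∈J2 [9;6;4]
mobility = 24 − 12 − 4 = 8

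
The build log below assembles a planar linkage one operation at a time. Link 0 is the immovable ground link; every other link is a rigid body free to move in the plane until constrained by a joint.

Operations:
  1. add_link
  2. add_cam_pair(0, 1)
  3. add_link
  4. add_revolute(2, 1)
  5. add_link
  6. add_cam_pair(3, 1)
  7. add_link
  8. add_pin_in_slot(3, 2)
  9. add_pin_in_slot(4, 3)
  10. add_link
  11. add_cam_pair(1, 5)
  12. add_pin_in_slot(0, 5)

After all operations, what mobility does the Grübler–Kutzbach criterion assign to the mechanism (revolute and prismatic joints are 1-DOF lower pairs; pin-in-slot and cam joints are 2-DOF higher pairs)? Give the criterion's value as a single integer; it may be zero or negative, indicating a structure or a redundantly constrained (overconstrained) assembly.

link 0 = ground. State L|J1|J2 = 1|0|0
+link1  2|0|0
C(0,1) f=2→J2  2|0|1
+link2  3|0|1
R(2,1) f=1→J1  3|1|1
+link3  4|1|1
C(3,1) f=2→J2  4|1|2
+link4  5|1|2
PS(3,2) f=2→J2  5|1|3
PS(4,3) f=2→J2  5|1|4
+link5  6|1|4
C(1,5) f=2→J2  6|1|5
PS(0,5) f=2→J2  6|1|6
M = 3(6−1)−2·1−6 = 15−2−6 = 7

M = 7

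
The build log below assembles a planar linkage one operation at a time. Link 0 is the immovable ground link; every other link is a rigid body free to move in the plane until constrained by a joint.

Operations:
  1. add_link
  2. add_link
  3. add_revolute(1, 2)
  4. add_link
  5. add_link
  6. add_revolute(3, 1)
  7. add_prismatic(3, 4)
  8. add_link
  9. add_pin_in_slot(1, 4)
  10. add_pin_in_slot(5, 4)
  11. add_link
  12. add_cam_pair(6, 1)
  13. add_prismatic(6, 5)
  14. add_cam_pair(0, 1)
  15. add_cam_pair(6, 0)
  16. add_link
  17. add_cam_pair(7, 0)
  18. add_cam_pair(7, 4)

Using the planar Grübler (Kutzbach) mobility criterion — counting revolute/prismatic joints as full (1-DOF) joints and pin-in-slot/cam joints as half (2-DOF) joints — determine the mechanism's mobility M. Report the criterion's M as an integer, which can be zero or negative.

ground; <1,0,0>
#1 <2,0,0>
#2 <3,0,0>
R:1↔2 J1 <3,1,0>
#3 <4,1,0>
#4 <5,1,0>
R:3↔1 J1 <5,2,0>
P:3↔4 J1 <5,3,0>
#5 <6,3,0>
PS:1↔4 J2 <6,3,1>
PS:5↔4 J2 <6,3,2>
#6 <7,3,2>
C:6↔1 J2 <7,3,3>
P:6↔5 J1 <7,4,3>
C:0↔1 J2 <7,4,4>
C:6↔0 J2 <7,4,5>
#7 <8,4,5>
C:7↔0 J2 <8,4,6>
C:7↔4 J2 <8,4,7>
3×7 − 2×4 − 1×7 = 6

M = 6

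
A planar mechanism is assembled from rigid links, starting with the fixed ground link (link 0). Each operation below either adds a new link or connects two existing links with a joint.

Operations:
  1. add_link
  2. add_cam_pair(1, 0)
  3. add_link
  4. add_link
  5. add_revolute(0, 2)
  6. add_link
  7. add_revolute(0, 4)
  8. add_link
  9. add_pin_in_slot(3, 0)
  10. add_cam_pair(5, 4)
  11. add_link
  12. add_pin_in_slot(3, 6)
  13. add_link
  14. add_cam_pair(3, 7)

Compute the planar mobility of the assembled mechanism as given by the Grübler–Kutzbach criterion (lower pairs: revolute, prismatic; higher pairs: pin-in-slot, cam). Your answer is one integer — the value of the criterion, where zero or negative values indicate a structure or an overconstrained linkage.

[1;0;0] (link 0 is ground)
L+ [2;0;0]
C(1,0)∈J2 [2;0;1]
L+ [3;0;1]
L+ [4;0;1]
R(0,2)∈J1 [4;1;1]
L+ [5;1;1]
R(0,4)∈J1 [5;2;1]
L+ [6;2;1]
PS(3,0)∈J2 [6;2;2]
C(5,4)∈J2 [6;2;3]
L+ [7;2;3]
PS(3,6)∈J2 [7;2;4]
L+ [8;2;4]
C(3,7)∈J2 [8;2;5]
mobility = 21 − 4 − 5 = 12

M = 12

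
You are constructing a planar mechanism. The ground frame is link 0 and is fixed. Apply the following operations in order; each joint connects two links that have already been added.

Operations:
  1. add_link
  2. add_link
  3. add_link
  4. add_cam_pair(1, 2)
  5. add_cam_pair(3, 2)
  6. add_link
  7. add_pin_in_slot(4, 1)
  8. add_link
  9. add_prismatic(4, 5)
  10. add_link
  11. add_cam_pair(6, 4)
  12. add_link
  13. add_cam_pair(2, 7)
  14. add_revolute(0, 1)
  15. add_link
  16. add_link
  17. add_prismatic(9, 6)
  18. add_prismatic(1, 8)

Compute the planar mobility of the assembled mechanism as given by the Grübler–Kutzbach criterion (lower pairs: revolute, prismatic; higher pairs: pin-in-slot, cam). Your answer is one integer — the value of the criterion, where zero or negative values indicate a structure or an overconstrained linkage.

M = 14

(L,J1,J2)=(1,0,0); link0 fixed
link1: (2,0,0)
link2: (3,0,0)
link3: (4,0,0)
C 1-2 [J2]: (4,0,1)
C 3-2 [J2]: (4,0,2)
link4: (5,0,2)
PS 4-1 [J2]: (5,0,3)
link5: (6,0,3)
P 4-5 [J1]: (6,1,3)
link6: (7,1,3)
C 6-4 [J2]: (7,1,4)
link7: (8,1,4)
C 2-7 [J2]: (8,1,5)
R 0-1 [J1]: (8,2,5)
link8: (9,2,5)
link9: (10,2,5)
P 9-6 [J1]: (10,3,5)
P 1-8 [J1]: (10,4,5)
Grübler: 3·9 − 2·4 − 5 = 14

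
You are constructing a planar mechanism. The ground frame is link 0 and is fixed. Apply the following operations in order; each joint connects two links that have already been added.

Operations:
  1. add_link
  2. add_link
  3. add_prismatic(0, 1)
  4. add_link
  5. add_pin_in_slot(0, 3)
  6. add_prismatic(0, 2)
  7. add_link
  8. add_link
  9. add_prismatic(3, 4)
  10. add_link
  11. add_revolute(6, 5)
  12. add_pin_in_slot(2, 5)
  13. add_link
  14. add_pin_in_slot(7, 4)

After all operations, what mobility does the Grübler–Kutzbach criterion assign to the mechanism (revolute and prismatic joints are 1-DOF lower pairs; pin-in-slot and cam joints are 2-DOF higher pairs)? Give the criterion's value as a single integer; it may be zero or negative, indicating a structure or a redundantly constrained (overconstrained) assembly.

M = 10

[1;0;0] (link 0 is ground)
L+ [2;0;0]
L+ [3;0;0]
P(0,1)∈J1 [3;1;0]
L+ [4;1;0]
PS(0,3)∈J2 [4;1;1]
P(0,2)∈J1 [4;2;1]
L+ [5;2;1]
L+ [6;2;1]
P(3,4)∈J1 [6;3;1]
L+ [7;3;1]
R(6,5)∈J1 [7;4;1]
PS(2,5)∈J2 [7;4;2]
L+ [8;4;2]
PS(7,4)∈J2 [8;4;3]
mobility = 21 − 8 − 3 = 10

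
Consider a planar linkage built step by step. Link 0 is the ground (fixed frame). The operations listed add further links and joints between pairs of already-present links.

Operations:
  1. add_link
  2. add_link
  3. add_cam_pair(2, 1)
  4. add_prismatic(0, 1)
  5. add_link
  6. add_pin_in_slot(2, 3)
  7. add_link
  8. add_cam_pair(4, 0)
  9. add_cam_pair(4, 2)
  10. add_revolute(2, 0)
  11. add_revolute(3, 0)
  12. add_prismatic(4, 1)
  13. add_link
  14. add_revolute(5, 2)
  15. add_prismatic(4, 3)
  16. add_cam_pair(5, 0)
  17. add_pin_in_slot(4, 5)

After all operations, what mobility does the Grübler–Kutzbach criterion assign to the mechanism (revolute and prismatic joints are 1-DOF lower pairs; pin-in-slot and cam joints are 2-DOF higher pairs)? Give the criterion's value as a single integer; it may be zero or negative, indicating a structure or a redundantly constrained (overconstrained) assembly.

M = -3

link 0 = ground. State L|J1|J2 = 1|0|0
+link1  2|0|0
+link2  3|0|0
C(2,1) f=2→J2  3|0|1
P(0,1) f=1→J1  3|1|1
+link3  4|1|1
PS(2,3) f=2→J2  4|1|2
+link4  5|1|2
C(4,0) f=2→J2  5|1|3
C(4,2) f=2→J2  5|1|4
R(2,0) f=1→J1  5|2|4
R(3,0) f=1→J1  5|3|4
P(4,1) f=1→J1  5|4|4
+link5  6|4|4
R(5,2) f=1→J1  6|5|4
P(4,3) f=1→J1  6|6|4
C(5,0) f=2→J2  6|6|5
PS(4,5) f=2→J2  6|6|6
M = 3(6−1)−2·6−6 = 15−12−6 = -3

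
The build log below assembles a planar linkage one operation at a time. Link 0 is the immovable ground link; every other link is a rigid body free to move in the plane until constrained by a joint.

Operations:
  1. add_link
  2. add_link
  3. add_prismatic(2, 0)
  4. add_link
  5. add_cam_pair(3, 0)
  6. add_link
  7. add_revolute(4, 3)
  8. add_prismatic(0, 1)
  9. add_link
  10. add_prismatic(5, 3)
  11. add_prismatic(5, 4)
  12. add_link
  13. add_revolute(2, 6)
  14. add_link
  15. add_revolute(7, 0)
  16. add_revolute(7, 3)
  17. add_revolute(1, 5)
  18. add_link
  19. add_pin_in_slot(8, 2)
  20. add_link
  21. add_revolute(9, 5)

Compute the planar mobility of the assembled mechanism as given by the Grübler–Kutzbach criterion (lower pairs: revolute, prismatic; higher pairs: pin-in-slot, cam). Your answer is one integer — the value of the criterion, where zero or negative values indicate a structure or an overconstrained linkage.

(L,J1,J2)=(1,0,0); link0 fixed
link1: (2,0,0)
link2: (3,0,0)
P 2-0 [J1]: (3,1,0)
link3: (4,1,0)
C 3-0 [J2]: (4,1,1)
link4: (5,1,1)
R 4-3 [J1]: (5,2,1)
P 0-1 [J1]: (5,3,1)
link5: (6,3,1)
P 5-3 [J1]: (6,4,1)
P 5-4 [J1]: (6,5,1)
link6: (7,5,1)
R 2-6 [J1]: (7,6,1)
link7: (8,6,1)
R 7-0 [J1]: (8,7,1)
R 7-3 [J1]: (8,8,1)
R 1-5 [J1]: (8,9,1)
link8: (9,9,1)
PS 8-2 [J2]: (9,9,2)
link9: (10,9,2)
R 9-5 [J1]: (10,10,2)
Grübler: 3·9 − 2·10 − 2 = 5

M = 5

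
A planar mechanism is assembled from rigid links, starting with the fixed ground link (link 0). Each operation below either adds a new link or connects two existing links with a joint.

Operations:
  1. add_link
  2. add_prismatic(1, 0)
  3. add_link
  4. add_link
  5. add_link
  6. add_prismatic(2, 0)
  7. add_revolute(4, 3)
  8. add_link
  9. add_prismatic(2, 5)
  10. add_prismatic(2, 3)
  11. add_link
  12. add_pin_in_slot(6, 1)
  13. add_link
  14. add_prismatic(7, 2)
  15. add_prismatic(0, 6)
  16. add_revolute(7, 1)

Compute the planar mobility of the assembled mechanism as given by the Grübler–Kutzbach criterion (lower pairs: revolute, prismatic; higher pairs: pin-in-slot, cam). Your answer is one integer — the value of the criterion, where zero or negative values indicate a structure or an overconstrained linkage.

L=1 J1=0 J2=0
add link → L=2 J1=0 J2=0
P@1,0 dof=1 J1 → L=2 J1=1 J2=0
add link → L=3 J1=1 J2=0
add link → L=4 J1=1 J2=0
add link → L=5 J1=1 J2=0
P@2,0 dof=1 J1 → L=5 J1=2 J2=0
R@4,3 dof=1 J1 → L=5 J1=3 J2=0
add link → L=6 J1=3 J2=0
P@2,5 dof=1 J1 → L=6 J1=4 J2=0
P@2,3 dof=1 J1 → L=6 J1=5 J2=0
add link → L=7 J1=5 J2=0
PS@6,1 dof=2 J2 → L=7 J1=5 J2=1
add link → L=8 J1=5 J2=1
P@7,2 dof=1 J1 → L=8 J1=6 J2=1
P@0,6 dof=1 J1 → L=8 J1=7 J2=1
R@7,1 dof=1 J1 → L=8 J1=8 J2=1
M=3(L−1)−2J1−J2=3·7−2·8−1=4

M = 4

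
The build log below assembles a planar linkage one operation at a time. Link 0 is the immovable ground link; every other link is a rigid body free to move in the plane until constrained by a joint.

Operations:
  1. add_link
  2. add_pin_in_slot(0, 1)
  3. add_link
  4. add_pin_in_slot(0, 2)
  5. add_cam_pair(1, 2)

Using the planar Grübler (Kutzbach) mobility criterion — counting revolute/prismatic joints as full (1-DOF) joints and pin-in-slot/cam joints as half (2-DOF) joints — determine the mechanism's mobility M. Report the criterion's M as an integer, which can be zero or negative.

M = 3

[1;0;0] (link 0 is ground)
L+ [2;0;0]
PS(0,1)∈J2 [2;0;1]
L+ [3;0;1]
PS(0,2)∈J2 [3;0;2]
C(1,2)∈J2 [3;0;3]
mobility = 6 − 0 − 3 = 3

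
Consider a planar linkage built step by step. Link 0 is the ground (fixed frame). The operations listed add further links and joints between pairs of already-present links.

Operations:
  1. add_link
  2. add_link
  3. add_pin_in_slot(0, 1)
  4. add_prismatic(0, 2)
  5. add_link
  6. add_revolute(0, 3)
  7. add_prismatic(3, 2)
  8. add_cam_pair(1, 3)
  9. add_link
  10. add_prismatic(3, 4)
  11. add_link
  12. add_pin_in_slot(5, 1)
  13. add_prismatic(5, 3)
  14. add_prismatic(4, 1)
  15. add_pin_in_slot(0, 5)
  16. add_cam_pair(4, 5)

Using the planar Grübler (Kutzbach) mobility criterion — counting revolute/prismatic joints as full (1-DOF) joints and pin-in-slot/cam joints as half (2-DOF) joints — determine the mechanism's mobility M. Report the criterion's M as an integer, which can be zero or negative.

M = -2

L=1 J1=0 J2=0
add link → L=2 J1=0 J2=0
add link → L=3 J1=0 J2=0
PS@0,1 dof=2 J2 → L=3 J1=0 J2=1
P@0,2 dof=1 J1 → L=3 J1=1 J2=1
add link → L=4 J1=1 J2=1
R@0,3 dof=1 J1 → L=4 J1=2 J2=1
P@3,2 dof=1 J1 → L=4 J1=3 J2=1
C@1,3 dof=2 J2 → L=4 J1=3 J2=2
add link → L=5 J1=3 J2=2
P@3,4 dof=1 J1 → L=5 J1=4 J2=2
add link → L=6 J1=4 J2=2
PS@5,1 dof=2 J2 → L=6 J1=4 J2=3
P@5,3 dof=1 J1 → L=6 J1=5 J2=3
P@4,1 dof=1 J1 → L=6 J1=6 J2=3
PS@0,5 dof=2 J2 → L=6 J1=6 J2=4
C@4,5 dof=2 J2 → L=6 J1=6 J2=5
M=3(L−1)−2J1−J2=3·5−2·6−5=-2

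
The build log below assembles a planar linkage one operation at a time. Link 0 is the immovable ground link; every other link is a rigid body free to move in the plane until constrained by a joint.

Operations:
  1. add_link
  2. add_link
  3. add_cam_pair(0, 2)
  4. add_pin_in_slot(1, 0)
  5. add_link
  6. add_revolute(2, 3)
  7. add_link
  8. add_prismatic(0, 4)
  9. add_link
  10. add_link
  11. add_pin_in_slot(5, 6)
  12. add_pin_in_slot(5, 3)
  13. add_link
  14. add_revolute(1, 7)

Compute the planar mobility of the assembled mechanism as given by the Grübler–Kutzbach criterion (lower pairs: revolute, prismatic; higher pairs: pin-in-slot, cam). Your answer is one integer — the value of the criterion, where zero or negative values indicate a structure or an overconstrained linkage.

M = 11

L=1 J1=0 J2=0
add link → L=2 J1=0 J2=0
add link → L=3 J1=0 J2=0
C@0,2 dof=2 J2 → L=3 J1=0 J2=1
PS@1,0 dof=2 J2 → L=3 J1=0 J2=2
add link → L=4 J1=0 J2=2
R@2,3 dof=1 J1 → L=4 J1=1 J2=2
add link → L=5 J1=1 J2=2
P@0,4 dof=1 J1 → L=5 J1=2 J2=2
add link → L=6 J1=2 J2=2
add link → L=7 J1=2 J2=2
PS@5,6 dof=2 J2 → L=7 J1=2 J2=3
PS@5,3 dof=2 J2 → L=7 J1=2 J2=4
add link → L=8 J1=2 J2=4
R@1,7 dof=1 J1 → L=8 J1=3 J2=4
M=3(L−1)−2J1−J2=3·7−2·3−4=11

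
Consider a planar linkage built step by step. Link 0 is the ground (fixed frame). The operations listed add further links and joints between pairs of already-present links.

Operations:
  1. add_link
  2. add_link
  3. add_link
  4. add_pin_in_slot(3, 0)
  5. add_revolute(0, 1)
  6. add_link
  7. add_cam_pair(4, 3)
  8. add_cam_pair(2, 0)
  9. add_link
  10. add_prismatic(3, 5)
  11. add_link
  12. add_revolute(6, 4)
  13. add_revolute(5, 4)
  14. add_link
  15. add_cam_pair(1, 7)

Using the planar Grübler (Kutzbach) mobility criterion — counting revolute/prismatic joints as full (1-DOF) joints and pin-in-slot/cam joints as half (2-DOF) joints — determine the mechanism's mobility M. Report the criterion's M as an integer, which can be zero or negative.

link 0 = ground. State L|J1|J2 = 1|0|0
+link1  2|0|0
+link2  3|0|0
+link3  4|0|0
PS(3,0) f=2→J2  4|0|1
R(0,1) f=1→J1  4|1|1
+link4  5|1|1
C(4,3) f=2→J2  5|1|2
C(2,0) f=2→J2  5|1|3
+link5  6|1|3
P(3,5) f=1→J1  6|2|3
+link6  7|2|3
R(6,4) f=1→J1  7|3|3
R(5,4) f=1→J1  7|4|3
+link7  8|4|3
C(1,7) f=2→J2  8|4|4
M = 3(8−1)−2·4−4 = 21−8−4 = 9

M = 9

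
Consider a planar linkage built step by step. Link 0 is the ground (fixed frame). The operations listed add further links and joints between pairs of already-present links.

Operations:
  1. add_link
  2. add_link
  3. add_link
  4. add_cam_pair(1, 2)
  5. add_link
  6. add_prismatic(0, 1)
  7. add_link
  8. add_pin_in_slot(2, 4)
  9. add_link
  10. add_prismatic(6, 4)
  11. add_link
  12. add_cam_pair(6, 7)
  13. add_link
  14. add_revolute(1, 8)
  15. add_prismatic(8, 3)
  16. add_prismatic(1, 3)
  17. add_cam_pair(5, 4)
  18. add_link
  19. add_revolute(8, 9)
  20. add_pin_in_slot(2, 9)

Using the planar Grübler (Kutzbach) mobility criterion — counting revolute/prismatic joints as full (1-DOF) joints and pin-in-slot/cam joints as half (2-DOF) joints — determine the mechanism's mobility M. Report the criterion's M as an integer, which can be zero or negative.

L=1 J1=0 J2=0
add link → L=2 J1=0 J2=0
add link → L=3 J1=0 J2=0
add link → L=4 J1=0 J2=0
C@1,2 dof=2 J2 → L=4 J1=0 J2=1
add link → L=5 J1=0 J2=1
P@0,1 dof=1 J1 → L=5 J1=1 J2=1
add link → L=6 J1=1 J2=1
PS@2,4 dof=2 J2 → L=6 J1=1 J2=2
add link → L=7 J1=1 J2=2
P@6,4 dof=1 J1 → L=7 J1=2 J2=2
add link → L=8 J1=2 J2=2
C@6,7 dof=2 J2 → L=8 J1=2 J2=3
add link → L=9 J1=2 J2=3
R@1,8 dof=1 J1 → L=9 J1=3 J2=3
P@8,3 dof=1 J1 → L=9 J1=4 J2=3
P@1,3 dof=1 J1 → L=9 J1=5 J2=3
C@5,4 dof=2 J2 → L=9 J1=5 J2=4
add link → L=10 J1=5 J2=4
R@8,9 dof=1 J1 → L=10 J1=6 J2=4
PS@2,9 dof=2 J2 → L=10 J1=6 J2=5
M=3(L−1)−2J1−J2=3·9−2·6−5=10

M = 10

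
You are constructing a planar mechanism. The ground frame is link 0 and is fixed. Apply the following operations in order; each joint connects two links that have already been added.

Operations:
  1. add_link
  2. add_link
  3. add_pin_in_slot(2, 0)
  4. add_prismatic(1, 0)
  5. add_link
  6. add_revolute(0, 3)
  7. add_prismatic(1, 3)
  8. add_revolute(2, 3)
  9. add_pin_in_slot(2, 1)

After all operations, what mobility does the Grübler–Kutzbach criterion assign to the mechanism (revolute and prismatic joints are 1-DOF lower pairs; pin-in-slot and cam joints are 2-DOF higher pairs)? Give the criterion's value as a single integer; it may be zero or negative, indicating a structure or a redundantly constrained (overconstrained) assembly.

[1;0;0] (link 0 is ground)
L+ [2;0;0]
L+ [3;0;0]
PS(2,0)∈J2 [3;0;1]
P(1,0)∈J1 [3;1;1]
L+ [4;1;1]
R(0,3)∈J1 [4;2;1]
P(1,3)∈J1 [4;3;1]
R(2,3)∈J1 [4;4;1]
PS(2,1)∈J2 [4;4;2]
mobility = 9 − 8 − 2 = -1

M = -1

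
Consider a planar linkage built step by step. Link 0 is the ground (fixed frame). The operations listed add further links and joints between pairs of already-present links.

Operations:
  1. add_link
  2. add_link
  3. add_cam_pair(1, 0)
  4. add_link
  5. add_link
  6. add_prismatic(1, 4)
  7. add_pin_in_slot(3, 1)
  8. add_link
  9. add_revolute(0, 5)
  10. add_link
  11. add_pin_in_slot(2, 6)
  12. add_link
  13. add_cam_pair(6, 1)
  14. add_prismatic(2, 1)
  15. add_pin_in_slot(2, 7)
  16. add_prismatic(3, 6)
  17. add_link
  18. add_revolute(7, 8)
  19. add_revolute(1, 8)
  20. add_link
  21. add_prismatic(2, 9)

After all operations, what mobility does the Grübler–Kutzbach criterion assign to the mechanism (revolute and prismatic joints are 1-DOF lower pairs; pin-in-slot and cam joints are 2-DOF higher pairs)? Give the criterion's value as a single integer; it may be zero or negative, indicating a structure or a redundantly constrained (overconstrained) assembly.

M = 8

link 0 = ground. State L|J1|J2 = 1|0|0
+link1  2|0|0
+link2  3|0|0
C(1,0) f=2→J2  3|0|1
+link3  4|0|1
+link4  5|0|1
P(1,4) f=1→J1  5|1|1
PS(3,1) f=2→J2  5|1|2
+link5  6|1|2
R(0,5) f=1→J1  6|2|2
+link6  7|2|2
PS(2,6) f=2→J2  7|2|3
+link7  8|2|3
C(6,1) f=2→J2  8|2|4
P(2,1) f=1→J1  8|3|4
PS(2,7) f=2→J2  8|3|5
P(3,6) f=1→J1  8|4|5
+link8  9|4|5
R(7,8) f=1→J1  9|5|5
R(1,8) f=1→J1  9|6|5
+link9  10|6|5
P(2,9) f=1→J1  10|7|5
M = 3(10−1)−2·7−5 = 27−14−5 = 8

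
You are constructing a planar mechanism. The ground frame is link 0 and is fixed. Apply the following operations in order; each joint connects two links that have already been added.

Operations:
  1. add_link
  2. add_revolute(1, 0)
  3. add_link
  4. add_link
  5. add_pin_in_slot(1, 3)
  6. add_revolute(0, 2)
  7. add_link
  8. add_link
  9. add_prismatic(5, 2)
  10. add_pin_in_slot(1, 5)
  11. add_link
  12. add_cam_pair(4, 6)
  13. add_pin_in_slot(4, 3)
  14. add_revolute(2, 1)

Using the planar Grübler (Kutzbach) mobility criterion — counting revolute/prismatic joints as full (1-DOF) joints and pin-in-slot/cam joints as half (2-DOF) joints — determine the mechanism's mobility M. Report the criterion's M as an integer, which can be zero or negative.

link 0 = ground. State L|J1|J2 = 1|0|0
+link1  2|0|0
R(1,0) f=1→J1  2|1|0
+link2  3|1|0
+link3  4|1|0
PS(1,3) f=2→J2  4|1|1
R(0,2) f=1→J1  4|2|1
+link4  5|2|1
+link5  6|2|1
P(5,2) f=1→J1  6|3|1
PS(1,5) f=2→J2  6|3|2
+link6  7|3|2
C(4,6) f=2→J2  7|3|3
PS(4,3) f=2→J2  7|3|4
R(2,1) f=1→J1  7|4|4
M = 3(7−1)−2·4−4 = 18−8−4 = 6

M = 6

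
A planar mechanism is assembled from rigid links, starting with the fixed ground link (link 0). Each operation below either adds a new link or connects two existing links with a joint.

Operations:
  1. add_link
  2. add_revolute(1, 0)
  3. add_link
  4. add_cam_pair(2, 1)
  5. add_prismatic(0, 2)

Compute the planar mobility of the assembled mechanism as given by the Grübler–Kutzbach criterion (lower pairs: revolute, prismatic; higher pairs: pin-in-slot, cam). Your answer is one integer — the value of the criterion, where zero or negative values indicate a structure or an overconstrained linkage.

M = 1

[1;0;0] (link 0 is ground)
L+ [2;0;0]
R(1,0)∈J1 [2;1;0]
L+ [3;1;0]
C(2,1)∈J2 [3;1;1]
P(0,2)∈J1 [3;2;1]
mobility = 6 − 4 − 1 = 1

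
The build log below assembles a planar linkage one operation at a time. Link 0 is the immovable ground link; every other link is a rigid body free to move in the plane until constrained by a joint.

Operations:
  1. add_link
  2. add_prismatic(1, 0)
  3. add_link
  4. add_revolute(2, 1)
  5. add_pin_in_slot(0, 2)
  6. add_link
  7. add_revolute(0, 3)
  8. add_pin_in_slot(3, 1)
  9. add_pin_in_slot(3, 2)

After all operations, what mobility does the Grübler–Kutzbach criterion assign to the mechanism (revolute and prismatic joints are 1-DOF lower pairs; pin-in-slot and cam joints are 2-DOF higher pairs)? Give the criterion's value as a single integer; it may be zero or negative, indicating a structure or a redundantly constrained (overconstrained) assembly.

[1;0;0] (link 0 is ground)
L+ [2;0;0]
P(1,0)∈J1 [2;1;0]
L+ [3;1;0]
R(2,1)∈J1 [3;2;0]
PS(0,2)∈J2 [3;2;1]
L+ [4;2;1]
R(0,3)∈J1 [4;3;1]
PS(3,1)∈J2 [4;3;2]
PS(3,2)∈J2 [4;3;3]
mobility = 9 − 6 − 3 = 0

M = 0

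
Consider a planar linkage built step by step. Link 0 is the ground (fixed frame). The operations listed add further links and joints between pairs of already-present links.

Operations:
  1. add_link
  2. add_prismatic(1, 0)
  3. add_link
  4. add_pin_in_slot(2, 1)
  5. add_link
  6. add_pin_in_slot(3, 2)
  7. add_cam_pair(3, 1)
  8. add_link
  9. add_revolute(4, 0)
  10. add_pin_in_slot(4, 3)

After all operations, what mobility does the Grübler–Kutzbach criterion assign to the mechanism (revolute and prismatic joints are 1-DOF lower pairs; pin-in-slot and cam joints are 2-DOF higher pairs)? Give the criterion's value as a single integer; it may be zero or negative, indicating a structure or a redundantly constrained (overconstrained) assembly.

ground; <1,0,0>
#1 <2,0,0>
P:1↔0 J1 <2,1,0>
#2 <3,1,0>
PS:2↔1 J2 <3,1,1>
#3 <4,1,1>
PS:3↔2 J2 <4,1,2>
C:3↔1 J2 <4,1,3>
#4 <5,1,3>
R:4↔0 J1 <5,2,3>
PS:4↔3 J2 <5,2,4>
3×4 − 2×2 − 1×4 = 4

M = 4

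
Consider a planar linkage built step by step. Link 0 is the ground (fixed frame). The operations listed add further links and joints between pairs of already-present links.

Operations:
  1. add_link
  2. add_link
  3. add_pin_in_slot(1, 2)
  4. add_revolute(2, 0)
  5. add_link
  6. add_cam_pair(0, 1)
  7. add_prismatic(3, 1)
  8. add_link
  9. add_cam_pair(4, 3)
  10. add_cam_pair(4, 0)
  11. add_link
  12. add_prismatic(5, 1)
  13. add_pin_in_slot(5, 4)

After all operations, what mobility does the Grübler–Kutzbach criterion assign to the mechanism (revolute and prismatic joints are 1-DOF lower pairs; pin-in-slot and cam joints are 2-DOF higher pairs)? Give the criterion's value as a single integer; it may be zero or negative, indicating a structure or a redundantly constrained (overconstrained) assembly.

L=1 J1=0 J2=0
add link → L=2 J1=0 J2=0
add link → L=3 J1=0 J2=0
PS@1,2 dof=2 J2 → L=3 J1=0 J2=1
R@2,0 dof=1 J1 → L=3 J1=1 J2=1
add link → L=4 J1=1 J2=1
C@0,1 dof=2 J2 → L=4 J1=1 J2=2
P@3,1 dof=1 J1 → L=4 J1=2 J2=2
add link → L=5 J1=2 J2=2
C@4,3 dof=2 J2 → L=5 J1=2 J2=3
C@4,0 dof=2 J2 → L=5 J1=2 J2=4
add link → L=6 J1=2 J2=4
P@5,1 dof=1 J1 → L=6 J1=3 J2=4
PS@5,4 dof=2 J2 → L=6 J1=3 J2=5
M=3(L−1)−2J1−J2=3·5−2·3−5=4

M = 4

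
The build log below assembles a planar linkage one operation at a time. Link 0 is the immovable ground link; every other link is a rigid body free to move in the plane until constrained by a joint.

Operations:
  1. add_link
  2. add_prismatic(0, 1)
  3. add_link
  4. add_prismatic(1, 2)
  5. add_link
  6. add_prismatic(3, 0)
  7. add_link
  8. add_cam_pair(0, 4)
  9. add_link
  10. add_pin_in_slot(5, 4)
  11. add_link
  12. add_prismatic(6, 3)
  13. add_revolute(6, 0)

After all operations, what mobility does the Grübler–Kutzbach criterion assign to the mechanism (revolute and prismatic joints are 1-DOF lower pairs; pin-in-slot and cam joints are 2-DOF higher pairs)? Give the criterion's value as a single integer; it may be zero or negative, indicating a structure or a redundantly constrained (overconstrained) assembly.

M = 6

link 0 = ground. State L|J1|J2 = 1|0|0
+link1  2|0|0
P(0,1) f=1→J1  2|1|0
+link2  3|1|0
P(1,2) f=1→J1  3|2|0
+link3  4|2|0
P(3,0) f=1→J1  4|3|0
+link4  5|3|0
C(0,4) f=2→J2  5|3|1
+link5  6|3|1
PS(5,4) f=2→J2  6|3|2
+link6  7|3|2
P(6,3) f=1→J1  7|4|2
R(6,0) f=1→J1  7|5|2
M = 3(7−1)−2·5−2 = 18−10−2 = 6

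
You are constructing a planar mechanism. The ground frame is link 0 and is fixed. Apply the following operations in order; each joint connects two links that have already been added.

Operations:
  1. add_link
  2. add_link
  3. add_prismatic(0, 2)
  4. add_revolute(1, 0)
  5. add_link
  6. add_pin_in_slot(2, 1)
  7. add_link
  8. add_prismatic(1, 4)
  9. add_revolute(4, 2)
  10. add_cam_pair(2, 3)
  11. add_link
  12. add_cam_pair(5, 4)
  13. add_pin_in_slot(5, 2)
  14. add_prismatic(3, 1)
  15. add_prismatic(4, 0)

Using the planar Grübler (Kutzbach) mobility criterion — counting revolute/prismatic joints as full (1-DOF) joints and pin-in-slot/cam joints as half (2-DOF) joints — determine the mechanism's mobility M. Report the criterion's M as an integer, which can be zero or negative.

M = -1

(L,J1,J2)=(1,0,0); link0 fixed
link1: (2,0,0)
link2: (3,0,0)
P 0-2 [J1]: (3,1,0)
R 1-0 [J1]: (3,2,0)
link3: (4,2,0)
PS 2-1 [J2]: (4,2,1)
link4: (5,2,1)
P 1-4 [J1]: (5,3,1)
R 4-2 [J1]: (5,4,1)
C 2-3 [J2]: (5,4,2)
link5: (6,4,2)
C 5-4 [J2]: (6,4,3)
PS 5-2 [J2]: (6,4,4)
P 3-1 [J1]: (6,5,4)
P 4-0 [J1]: (6,6,4)
Grübler: 3·5 − 2·6 − 4 = -1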